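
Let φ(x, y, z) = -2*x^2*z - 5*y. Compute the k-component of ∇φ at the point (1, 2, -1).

-2

(∇φ)_3 = ∂φ/∂z = -2*x^2
At (1, 2, -1): -2.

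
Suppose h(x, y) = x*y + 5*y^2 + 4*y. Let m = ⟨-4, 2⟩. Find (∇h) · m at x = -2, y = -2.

∂h/∂x = y
∂h/∂y = x + 10*y + 4
∇h at (-2, -2) = (-2, -18)
∇h · m = (-2)(-4) + (-18)(2) = -28

-28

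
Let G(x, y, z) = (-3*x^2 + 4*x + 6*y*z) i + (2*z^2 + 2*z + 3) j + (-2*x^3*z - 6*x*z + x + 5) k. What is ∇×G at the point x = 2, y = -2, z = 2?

(-10, 47, -12)

(∇×G)₁ = ∂G₃/∂y − ∂G₂/∂z = -4*z - 2
(∇×G)₂ = ∂G₁/∂z − ∂G₃/∂x = 6*x^2*z + 6*y + 6*z - 1
(∇×G)₃ = ∂G₂/∂x − ∂G₁/∂y = -6*z
∇×G = (-4*z - 2, 6*x^2*z + 6*y + 6*z - 1, -6*z)
At (2, -2, 2): (-10, 47, -12).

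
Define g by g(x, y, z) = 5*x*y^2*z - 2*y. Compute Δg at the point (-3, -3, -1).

30

∂²g/∂x² = 0
∂²g/∂y² = 10*x*z
∂²g/∂z² = 0
∇²g = 10*x*z
At (-3, -3, -1): 30.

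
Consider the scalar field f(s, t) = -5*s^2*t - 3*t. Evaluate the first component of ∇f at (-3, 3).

(∇f)_1 = ∂f/∂s = -10*s*t
At (-3, 3): 90.

90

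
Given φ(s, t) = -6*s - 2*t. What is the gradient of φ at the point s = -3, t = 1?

∂φ/∂s = -6
∂φ/∂t = -2
∇φ = (-6, -2)
At (-3, 1): (-6, -2).

(-6, -2)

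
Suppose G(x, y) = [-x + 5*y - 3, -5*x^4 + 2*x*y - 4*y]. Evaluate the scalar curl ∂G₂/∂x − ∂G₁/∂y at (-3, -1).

533

∂G₂/∂x = -20*x^3 + 2*y
∂G₁/∂y = 5
Scalar curl = -20*x^3 + 2*y - 5
At (-3, -1): 533.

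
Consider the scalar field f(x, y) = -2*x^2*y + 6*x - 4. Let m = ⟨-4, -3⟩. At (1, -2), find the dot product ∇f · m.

-50

∂f/∂x = -4*x*y + 6
∂f/∂y = -2*x^2
∇f at (1, -2) = (14, -2)
∇f · m = (14)(-4) + (-2)(-3) = -50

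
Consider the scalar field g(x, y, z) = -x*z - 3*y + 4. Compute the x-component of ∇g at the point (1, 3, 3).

-3

(∇g)_1 = ∂g/∂x = -z
At (1, 3, 3): -3.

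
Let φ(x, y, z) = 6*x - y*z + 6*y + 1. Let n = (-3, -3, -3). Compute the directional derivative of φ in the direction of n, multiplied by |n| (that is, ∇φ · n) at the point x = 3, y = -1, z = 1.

-36

∂φ/∂x = 6
∂φ/∂y = -z + 6
∂φ/∂z = -y
∇φ at (3, -1, 1) = (6, 5, 1)
∇φ · n = (6)(-3) + (5)(-3) + (1)(-3) = -36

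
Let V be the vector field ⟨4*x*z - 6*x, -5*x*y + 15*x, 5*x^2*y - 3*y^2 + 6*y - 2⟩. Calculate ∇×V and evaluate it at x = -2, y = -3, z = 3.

(44, -68, 30)

(∇×V)₁ = ∂V₃/∂y − ∂V₂/∂z = 5*x^2 - 6*y + 6
(∇×V)₂ = ∂V₁/∂z − ∂V₃/∂x = -10*x*y + 4*x
(∇×V)₃ = ∂V₂/∂x − ∂V₁/∂y = -5*y + 15
∇×V = (5*x^2 - 6*y + 6, -10*x*y + 4*x, -5*y + 15)
At (-2, -3, 3): (44, -68, 30).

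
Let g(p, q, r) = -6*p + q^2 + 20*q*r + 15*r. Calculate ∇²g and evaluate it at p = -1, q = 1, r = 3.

2

∂²g/∂p² = 0
∂²g/∂q² = 2
∂²g/∂r² = 0
∇²g = 2
At (-1, 1, 3): 2.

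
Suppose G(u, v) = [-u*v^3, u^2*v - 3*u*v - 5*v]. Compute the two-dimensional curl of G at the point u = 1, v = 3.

24

∂G₂/∂u = 2*u*v - 3*v
∂G₁/∂v = -3*u*v^2
Scalar curl = 3*u*v^2 + 2*u*v - 3*v
At (1, 3): 24.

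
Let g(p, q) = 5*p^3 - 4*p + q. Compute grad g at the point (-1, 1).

(11, 1)

∂g/∂p = 15*p^2 - 4
∂g/∂q = 1
∇g = (15*p^2 - 4, 1)
At (-1, 1): (11, 1).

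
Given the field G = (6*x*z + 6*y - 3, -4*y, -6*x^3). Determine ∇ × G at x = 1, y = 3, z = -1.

(0, 24, -6)

(∇×G)₁ = ∂G₃/∂y − ∂G₂/∂z = 0
(∇×G)₂ = ∂G₁/∂z − ∂G₃/∂x = 18*x^2 + 6*x
(∇×G)₃ = ∂G₂/∂x − ∂G₁/∂y = -6
∇×G = (0, 18*x^2 + 6*x, -6)
At (1, 3, -1): (0, 24, -6).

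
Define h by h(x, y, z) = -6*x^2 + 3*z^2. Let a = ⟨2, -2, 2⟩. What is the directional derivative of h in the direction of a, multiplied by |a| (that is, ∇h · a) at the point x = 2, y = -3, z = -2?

-72

∂h/∂x = -12*x
∂h/∂y = 0
∂h/∂z = 6*z
∇h at (2, -3, -2) = (-24, 0, -12)
∇h · a = (-24)(2) + (0)(-2) + (-12)(2) = -72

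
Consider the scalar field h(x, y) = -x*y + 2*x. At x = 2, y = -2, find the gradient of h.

(4, -2)

∂h/∂x = -y + 2
∂h/∂y = -x
∇h = (-y + 2, -x)
At (2, -2): (4, -2).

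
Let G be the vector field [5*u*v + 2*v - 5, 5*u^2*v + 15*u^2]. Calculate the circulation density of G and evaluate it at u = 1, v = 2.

43

∂G₂/∂u = 10*u*v + 30*u
∂G₁/∂v = 5*u + 2
Scalar curl = 10*u*v + 25*u - 2
At (1, 2): 43.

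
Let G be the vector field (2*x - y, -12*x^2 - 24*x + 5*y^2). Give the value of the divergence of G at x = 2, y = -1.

-8

∂G₁/∂x = 2
∂G₂/∂y = 10*y
∇·G = 10*y + 2
At (2, -1): -8.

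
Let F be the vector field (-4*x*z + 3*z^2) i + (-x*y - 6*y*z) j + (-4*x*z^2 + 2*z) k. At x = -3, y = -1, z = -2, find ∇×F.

(∇×F)₁ = ∂F₃/∂y − ∂F₂/∂z = 6*y
(∇×F)₂ = ∂F₁/∂z − ∂F₃/∂x = -4*x + 4*z^2 + 6*z
(∇×F)₃ = ∂F₂/∂x − ∂F₁/∂y = -y
∇×F = (6*y, -4*x + 4*z^2 + 6*z, -y)
At (-3, -1, -2): (-6, 16, 1).

(-6, 16, 1)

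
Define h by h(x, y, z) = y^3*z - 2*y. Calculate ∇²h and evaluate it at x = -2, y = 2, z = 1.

12

∂²h/∂x² = 0
∂²h/∂y² = 6*y*z
∂²h/∂z² = 0
∇²h = 6*y*z
At (-2, 2, 1): 12.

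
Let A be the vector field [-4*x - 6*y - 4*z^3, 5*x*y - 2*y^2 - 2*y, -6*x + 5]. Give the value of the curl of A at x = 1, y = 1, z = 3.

(∇×A)₁ = ∂A₃/∂y − ∂A₂/∂z = 0
(∇×A)₂ = ∂A₁/∂z − ∂A₃/∂x = -12*z^2 + 6
(∇×A)₃ = ∂A₂/∂x − ∂A₁/∂y = 5*y + 6
∇×A = (0, -12*z^2 + 6, 5*y + 6)
At (1, 1, 3): (0, -102, 11).

(0, -102, 11)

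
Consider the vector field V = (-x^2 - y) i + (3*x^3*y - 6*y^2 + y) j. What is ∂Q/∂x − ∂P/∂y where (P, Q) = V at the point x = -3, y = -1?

∂V₂/∂x = 9*x^2*y
∂V₁/∂y = -1
Scalar curl = 9*x^2*y + 1
At (-3, -1): -80.

-80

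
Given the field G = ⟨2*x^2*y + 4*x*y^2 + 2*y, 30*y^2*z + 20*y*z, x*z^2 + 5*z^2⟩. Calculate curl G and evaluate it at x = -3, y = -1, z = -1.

(-10, -1, -44)

(∇×G)₁ = ∂G₃/∂y − ∂G₂/∂z = -30*y^2 - 20*y
(∇×G)₂ = ∂G₁/∂z − ∂G₃/∂x = -z^2
(∇×G)₃ = ∂G₂/∂x − ∂G₁/∂y = -2*x^2 - 8*x*y - 2
∇×G = (-30*y^2 - 20*y, -z^2, -2*x^2 - 8*x*y - 2)
At (-3, -1, -1): (-10, -1, -44).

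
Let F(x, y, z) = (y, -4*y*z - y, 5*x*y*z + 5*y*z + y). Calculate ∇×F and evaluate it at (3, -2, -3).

(-67, -30, -1)

(∇×F)₁ = ∂F₃/∂y − ∂F₂/∂z = 5*x*z + 4*y + 5*z + 1
(∇×F)₂ = ∂F₁/∂z − ∂F₃/∂x = -5*y*z
(∇×F)₃ = ∂F₂/∂x − ∂F₁/∂y = -1
∇×F = (5*x*z + 4*y + 5*z + 1, -5*y*z, -1)
At (3, -2, -3): (-67, -30, -1).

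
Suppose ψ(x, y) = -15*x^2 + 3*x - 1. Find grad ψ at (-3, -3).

(93, 0)

∂ψ/∂x = -30*x + 3
∂ψ/∂y = 0
∇ψ = (-30*x + 3, 0)
At (-3, -3): (93, 0).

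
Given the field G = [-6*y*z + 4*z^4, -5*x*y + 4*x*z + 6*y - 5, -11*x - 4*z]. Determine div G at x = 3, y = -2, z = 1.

-13

∂G₁/∂x = 0
∂G₂/∂y = -5*x + 6
∂G₃/∂z = -4
∇·G = -5*x + 2
At (3, -2, 1): -13.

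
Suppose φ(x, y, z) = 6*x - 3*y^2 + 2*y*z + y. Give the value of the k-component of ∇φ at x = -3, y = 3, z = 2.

(∇φ)_3 = ∂φ/∂z = 2*y
At (-3, 3, 2): 6.

6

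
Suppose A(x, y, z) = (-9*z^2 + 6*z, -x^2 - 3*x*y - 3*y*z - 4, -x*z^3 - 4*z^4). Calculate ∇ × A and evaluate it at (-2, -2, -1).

(-6, 23, 10)

(∇×A)₁ = ∂A₃/∂y − ∂A₂/∂z = 3*y
(∇×A)₂ = ∂A₁/∂z − ∂A₃/∂x = z^3 - 18*z + 6
(∇×A)₃ = ∂A₂/∂x − ∂A₁/∂y = -2*x - 3*y
∇×A = (3*y, z^3 - 18*z + 6, -2*x - 3*y)
At (-2, -2, -1): (-6, 23, 10).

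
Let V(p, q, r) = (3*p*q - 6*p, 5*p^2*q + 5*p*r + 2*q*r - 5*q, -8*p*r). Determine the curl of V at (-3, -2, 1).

(∇×V)₁ = ∂V₃/∂q − ∂V₂/∂r = -5*p - 2*q
(∇×V)₂ = ∂V₁/∂r − ∂V₃/∂p = 8*r
(∇×V)₃ = ∂V₂/∂p − ∂V₁/∂q = 10*p*q - 3*p + 5*r
∇×V = (-5*p - 2*q, 8*r, 10*p*q - 3*p + 5*r)
At (-3, -2, 1): (19, 8, 74).

(19, 8, 74)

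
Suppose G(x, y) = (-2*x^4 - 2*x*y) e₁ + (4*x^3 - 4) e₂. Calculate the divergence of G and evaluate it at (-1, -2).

12

∂G₁/∂x = -8*x^3 - 2*y
∂G₂/∂y = 0
∇·G = -8*x^3 - 2*y
At (-1, -2): 12.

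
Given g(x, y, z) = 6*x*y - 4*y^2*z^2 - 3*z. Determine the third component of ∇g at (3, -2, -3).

(∇g)_3 = ∂g/∂z = -8*y^2*z - 3
At (3, -2, -3): 93.

93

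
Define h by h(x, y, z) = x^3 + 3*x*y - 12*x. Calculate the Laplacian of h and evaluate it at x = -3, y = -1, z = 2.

∂²h/∂x² = 6*x
∂²h/∂y² = 0
∂²h/∂z² = 0
∇²h = 6*x
At (-3, -1, 2): -18.

-18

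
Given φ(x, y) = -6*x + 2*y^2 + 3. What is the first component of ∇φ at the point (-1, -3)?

(∇φ)_1 = ∂φ/∂x = -6
At (-1, -3): -6.

-6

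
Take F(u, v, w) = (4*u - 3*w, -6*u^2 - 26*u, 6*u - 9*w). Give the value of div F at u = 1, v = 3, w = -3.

-5

∂F₁/∂u = 4
∂F₂/∂v = 0
∂F₃/∂w = -9
∇·F = -5
At (1, 3, -3): -5.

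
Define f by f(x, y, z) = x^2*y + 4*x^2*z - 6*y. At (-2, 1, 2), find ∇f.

(-36, -2, 16)

∂f/∂x = 2*x*y + 8*x*z
∂f/∂y = x^2 - 6
∂f/∂z = 4*x^2
∇f = (2*x*y + 8*x*z, x^2 - 6, 4*x^2)
At (-2, 1, 2): (-36, -2, 16).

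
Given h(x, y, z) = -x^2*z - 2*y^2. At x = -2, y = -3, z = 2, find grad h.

(8, 12, -4)

∂h/∂x = -2*x*z
∂h/∂y = -4*y
∂h/∂z = -x^2
∇h = (-2*x*z, -4*y, -x^2)
At (-2, -3, 2): (8, 12, -4).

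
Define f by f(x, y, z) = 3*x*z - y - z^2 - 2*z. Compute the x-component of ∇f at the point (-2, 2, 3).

(∇f)_1 = ∂f/∂x = 3*z
At (-2, 2, 3): 9.

9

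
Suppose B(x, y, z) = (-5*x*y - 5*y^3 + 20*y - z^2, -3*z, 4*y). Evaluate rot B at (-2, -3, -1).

(∇×B)₁ = ∂B₃/∂y − ∂B₂/∂z = 7
(∇×B)₂ = ∂B₁/∂z − ∂B₃/∂x = -2*z
(∇×B)₃ = ∂B₂/∂x − ∂B₁/∂y = 5*x + 15*y^2 - 20
∇×B = (7, -2*z, 5*x + 15*y^2 - 20)
At (-2, -3, -1): (7, 2, 105).

(7, 2, 105)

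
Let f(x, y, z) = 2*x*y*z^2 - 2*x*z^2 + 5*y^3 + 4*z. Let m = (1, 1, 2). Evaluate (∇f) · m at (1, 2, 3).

128

∂f/∂x = 2*y*z^2 - 2*z^2
∂f/∂y = 2*x*z^2 + 15*y^2
∂f/∂z = 4*x*y*z - 4*x*z + 4
∇f at (1, 2, 3) = (18, 78, 16)
∇f · m = (18)(1) + (78)(1) + (16)(2) = 128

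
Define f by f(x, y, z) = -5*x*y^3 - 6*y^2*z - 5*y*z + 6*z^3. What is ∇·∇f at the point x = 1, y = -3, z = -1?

∂²f/∂x² = 0
∂²f/∂y² = -6*(5*x*y + 2*z)
∂²f/∂z² = 36*z
∇²f = -30*x*y + 24*z
At (1, -3, -1): 66.

66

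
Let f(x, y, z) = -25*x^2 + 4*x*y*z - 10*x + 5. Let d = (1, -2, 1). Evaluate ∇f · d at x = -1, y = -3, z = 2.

∂f/∂x = -50*x + 4*y*z - 10
∂f/∂y = 4*x*z
∂f/∂z = 4*x*y
∇f at (-1, -3, 2) = (16, -8, 12)
∇f · d = (16)(1) + (-8)(-2) + (12)(1) = 44

44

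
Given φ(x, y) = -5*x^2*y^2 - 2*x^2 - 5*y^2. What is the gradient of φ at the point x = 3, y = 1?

∂φ/∂x = -10*x*y^2 - 4*x
∂φ/∂y = -10*x^2*y - 10*y
∇φ = (-10*x*y^2 - 4*x, -10*x^2*y - 10*y)
At (3, 1): (-42, -100).

(-42, -100)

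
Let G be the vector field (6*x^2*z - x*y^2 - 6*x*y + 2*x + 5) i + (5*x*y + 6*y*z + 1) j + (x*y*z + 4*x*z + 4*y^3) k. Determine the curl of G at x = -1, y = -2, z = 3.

(∇×G)₁ = ∂G₃/∂y − ∂G₂/∂z = x*z + 12*y^2 - 6*y
(∇×G)₂ = ∂G₁/∂z − ∂G₃/∂x = 6*x^2 - y*z - 4*z
(∇×G)₃ = ∂G₂/∂x − ∂G₁/∂y = 2*x*y + 6*x + 5*y
∇×G = (x*z + 12*y^2 - 6*y, 6*x^2 - y*z - 4*z, 2*x*y + 6*x + 5*y)
At (-1, -2, 3): (57, 0, -12).

(57, 0, -12)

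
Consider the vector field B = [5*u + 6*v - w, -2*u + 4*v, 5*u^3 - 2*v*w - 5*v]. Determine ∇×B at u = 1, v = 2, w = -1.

(-3, -16, -8)

(∇×B)₁ = ∂B₃/∂v − ∂B₂/∂w = -2*w - 5
(∇×B)₂ = ∂B₁/∂w − ∂B₃/∂u = -15*u^2 - 1
(∇×B)₃ = ∂B₂/∂u − ∂B₁/∂v = -8
∇×B = (-2*w - 5, -15*u^2 - 1, -8)
At (1, 2, -1): (-3, -16, -8).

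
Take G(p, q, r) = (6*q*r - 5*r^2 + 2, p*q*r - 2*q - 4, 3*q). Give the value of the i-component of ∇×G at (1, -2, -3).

(∇×G)_1 = ∂G₃/∂q − ∂G₂/∂r
= 3 − (p*q)
= -p*q + 3
At (1, -2, -3): 5.

5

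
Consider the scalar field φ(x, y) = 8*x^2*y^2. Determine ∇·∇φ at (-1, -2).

∂²φ/∂x² = 16*y^2
∂²φ/∂y² = 16*x^2
∇²φ = 16*x^2 + 16*y^2
At (-1, -2): 80.

80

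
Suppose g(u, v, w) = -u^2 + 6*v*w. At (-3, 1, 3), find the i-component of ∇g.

(∇g)_1 = ∂g/∂u = -2*u
At (-3, 1, 3): 6.

6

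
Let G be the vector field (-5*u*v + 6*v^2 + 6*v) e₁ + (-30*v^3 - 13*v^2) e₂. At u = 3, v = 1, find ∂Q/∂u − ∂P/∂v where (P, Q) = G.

-3

∂G₂/∂u = 0
∂G₁/∂v = -5*u + 12*v + 6
Scalar curl = 5*u - 12*v - 6
At (3, 1): -3.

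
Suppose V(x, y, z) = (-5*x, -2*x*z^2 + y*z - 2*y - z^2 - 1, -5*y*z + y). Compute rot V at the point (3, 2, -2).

(-19, 0, -8)

(∇×V)₁ = ∂V₃/∂y − ∂V₂/∂z = 4*x*z - y - 3*z + 1
(∇×V)₂ = ∂V₁/∂z − ∂V₃/∂x = 0
(∇×V)₃ = ∂V₂/∂x − ∂V₁/∂y = -2*z^2
∇×V = (4*x*z - y - 3*z + 1, 0, -2*z^2)
At (3, 2, -2): (-19, 0, -8).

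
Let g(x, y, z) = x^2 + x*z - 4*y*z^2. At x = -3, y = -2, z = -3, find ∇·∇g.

∂²g/∂x² = 2
∂²g/∂y² = 0
∂²g/∂z² = -8*y
∇²g = -8*y + 2
At (-3, -2, -3): 18.

18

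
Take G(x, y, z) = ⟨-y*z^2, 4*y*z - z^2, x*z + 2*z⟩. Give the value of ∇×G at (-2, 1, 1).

(-2, -3, 1)

(∇×G)₁ = ∂G₃/∂y − ∂G₂/∂z = -4*y + 2*z
(∇×G)₂ = ∂G₁/∂z − ∂G₃/∂x = -2*y*z - z
(∇×G)₃ = ∂G₂/∂x − ∂G₁/∂y = z^2
∇×G = (-4*y + 2*z, -2*y*z - z, z^2)
At (-2, 1, 1): (-2, -3, 1).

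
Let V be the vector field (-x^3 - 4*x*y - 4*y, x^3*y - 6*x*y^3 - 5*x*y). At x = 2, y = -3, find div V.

∂V₁/∂x = -3*x^2 - 4*y
∂V₂/∂y = x^3 - 18*x*y^2 - 5*x
∇·V = x^3 - 3*x^2 - 18*x*y^2 - 5*x - 4*y
At (2, -3): -326.

-326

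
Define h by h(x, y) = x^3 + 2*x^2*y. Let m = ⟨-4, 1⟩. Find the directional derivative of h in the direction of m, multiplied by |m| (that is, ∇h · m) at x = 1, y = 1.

-26

∂h/∂x = 3*x^2 + 4*x*y
∂h/∂y = 2*x^2
∇h at (1, 1) = (7, 2)
∇h · m = (7)(-4) + (2)(1) = -26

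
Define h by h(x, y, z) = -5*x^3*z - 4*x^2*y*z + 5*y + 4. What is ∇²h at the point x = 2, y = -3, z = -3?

108

∂²h/∂x² = -2*z*(15*x + 4*y)
∂²h/∂y² = 0
∂²h/∂z² = 0
∇²h = -30*x*z - 8*y*z
At (2, -3, -3): 108.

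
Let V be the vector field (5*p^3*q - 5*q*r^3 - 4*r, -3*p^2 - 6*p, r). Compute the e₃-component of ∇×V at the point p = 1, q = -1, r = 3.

118

(∇×V)_3 = ∂V₂/∂p − ∂V₁/∂q
= -6*p - 6 − (5*p^3 - 5*r^3)
= -5*p^3 - 6*p + 5*r^3 - 6
At (1, -1, 3): 118.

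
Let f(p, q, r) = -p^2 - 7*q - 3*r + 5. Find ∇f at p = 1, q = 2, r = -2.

(-2, -7, -3)

∂f/∂p = -2*p
∂f/∂q = -7
∂f/∂r = -3
∇f = (-2*p, -7, -3)
At (1, 2, -2): (-2, -7, -3).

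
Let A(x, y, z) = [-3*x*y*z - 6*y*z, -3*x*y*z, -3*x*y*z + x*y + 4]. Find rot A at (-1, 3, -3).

(∇×A)₁ = ∂A₃/∂y − ∂A₂/∂z = 3*x*y - 3*x*z + x
(∇×A)₂ = ∂A₁/∂z − ∂A₃/∂x = -3*x*y + 3*y*z - 7*y
(∇×A)₃ = ∂A₂/∂x − ∂A₁/∂y = 3*x*z - 3*y*z + 6*z
∇×A = (3*x*y - 3*x*z + x, -3*x*y + 3*y*z - 7*y, 3*x*z - 3*y*z + 6*z)
At (-1, 3, -3): (-19, -39, 18).

(-19, -39, 18)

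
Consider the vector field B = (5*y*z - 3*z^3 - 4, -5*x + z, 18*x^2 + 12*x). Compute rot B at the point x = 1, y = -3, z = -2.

(∇×B)₁ = ∂B₃/∂y − ∂B₂/∂z = -1
(∇×B)₂ = ∂B₁/∂z − ∂B₃/∂x = -36*x + 5*y - 9*z^2 - 12
(∇×B)₃ = ∂B₂/∂x − ∂B₁/∂y = -5*z - 5
∇×B = (-1, -36*x + 5*y - 9*z^2 - 12, -5*z - 5)
At (1, -3, -2): (-1, -99, 5).

(-1, -99, 5)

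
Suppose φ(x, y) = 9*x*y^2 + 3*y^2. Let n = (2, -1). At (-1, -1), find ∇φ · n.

6

∂φ/∂x = 9*y^2
∂φ/∂y = 18*x*y + 6*y
∇φ at (-1, -1) = (9, 12)
∇φ · n = (9)(2) + (12)(-1) = 6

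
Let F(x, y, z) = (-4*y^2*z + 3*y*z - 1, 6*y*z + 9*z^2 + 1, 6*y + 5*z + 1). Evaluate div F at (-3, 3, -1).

∂F₁/∂x = 0
∂F₂/∂y = 6*z
∂F₃/∂z = 5
∇·F = 6*z + 5
At (-3, 3, -1): -1.

-1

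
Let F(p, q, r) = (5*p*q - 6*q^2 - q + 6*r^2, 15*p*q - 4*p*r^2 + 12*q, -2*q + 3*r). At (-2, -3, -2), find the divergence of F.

∂F₁/∂p = 5*q
∂F₂/∂q = 15*p + 12
∂F₃/∂r = 3
∇·F = 15*p + 5*q + 15
At (-2, -3, -2): -30.

-30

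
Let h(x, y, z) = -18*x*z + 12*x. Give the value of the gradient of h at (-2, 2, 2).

∂h/∂x = -18*z + 12
∂h/∂y = 0
∂h/∂z = -18*x
∇h = (-18*z + 12, 0, -18*x)
At (-2, 2, 2): (-24, 0, 36).

(-24, 0, 36)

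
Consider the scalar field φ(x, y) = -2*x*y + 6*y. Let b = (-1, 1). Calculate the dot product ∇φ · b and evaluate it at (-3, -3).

6

∂φ/∂x = -2*y
∂φ/∂y = -2*x + 6
∇φ at (-3, -3) = (6, 12)
∇φ · b = (6)(-1) + (12)(1) = 6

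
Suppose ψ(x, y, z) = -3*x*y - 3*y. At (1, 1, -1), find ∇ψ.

(-3, -6, 0)

∂ψ/∂x = -3*y
∂ψ/∂y = -3*x - 3
∂ψ/∂z = 0
∇ψ = (-3*y, -3*x - 3, 0)
At (1, 1, -1): (-3, -6, 0).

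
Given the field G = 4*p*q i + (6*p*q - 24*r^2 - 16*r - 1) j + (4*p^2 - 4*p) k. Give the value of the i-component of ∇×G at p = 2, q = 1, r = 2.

112

(∇×G)_1 = ∂G₃/∂q − ∂G₂/∂r
= 0 − (-48*r - 16)
= 48*r + 16
At (2, 1, 2): 112.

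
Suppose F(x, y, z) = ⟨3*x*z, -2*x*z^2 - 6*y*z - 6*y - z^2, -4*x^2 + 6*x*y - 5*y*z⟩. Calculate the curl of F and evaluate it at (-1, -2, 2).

(-32, 1, -8)

(∇×F)₁ = ∂F₃/∂y − ∂F₂/∂z = 4*x*z + 6*x + 6*y - 3*z
(∇×F)₂ = ∂F₁/∂z − ∂F₃/∂x = 11*x - 6*y
(∇×F)₃ = ∂F₂/∂x − ∂F₁/∂y = -2*z^2
∇×F = (4*x*z + 6*x + 6*y - 3*z, 11*x - 6*y, -2*z^2)
At (-1, -2, 2): (-32, 1, -8).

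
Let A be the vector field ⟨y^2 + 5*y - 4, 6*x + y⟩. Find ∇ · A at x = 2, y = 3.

1

∂A₁/∂x = 0
∂A₂/∂y = 1
∇·A = 1
At (2, 3): 1.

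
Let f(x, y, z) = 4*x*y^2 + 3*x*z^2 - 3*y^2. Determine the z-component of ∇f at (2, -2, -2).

(∇f)_3 = ∂f/∂z = 6*x*z
At (2, -2, -2): -24.

-24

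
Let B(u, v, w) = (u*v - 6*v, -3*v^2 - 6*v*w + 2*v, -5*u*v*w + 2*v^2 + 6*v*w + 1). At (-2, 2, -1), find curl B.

(∇×B)₁ = ∂B₃/∂v − ∂B₂/∂w = -5*u*w + 10*v + 6*w
(∇×B)₂ = ∂B₁/∂w − ∂B₃/∂u = 5*v*w
(∇×B)₃ = ∂B₂/∂u − ∂B₁/∂v = -u + 6
∇×B = (-5*u*w + 10*v + 6*w, 5*v*w, -u + 6)
At (-2, 2, -1): (4, -10, 8).

(4, -10, 8)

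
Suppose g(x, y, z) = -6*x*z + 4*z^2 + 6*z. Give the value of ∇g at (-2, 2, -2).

∂g/∂x = -6*z
∂g/∂y = 0
∂g/∂z = -6*x + 8*z + 6
∇g = (-6*z, 0, -6*x + 8*z + 6)
At (-2, 2, -2): (12, 0, 2).

(12, 0, 2)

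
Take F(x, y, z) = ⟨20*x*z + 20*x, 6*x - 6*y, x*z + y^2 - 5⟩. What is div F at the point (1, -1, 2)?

55

∂F₁/∂x = 20*z + 20
∂F₂/∂y = -6
∂F₃/∂z = x
∇·F = x + 20*z + 14
At (1, -1, 2): 55.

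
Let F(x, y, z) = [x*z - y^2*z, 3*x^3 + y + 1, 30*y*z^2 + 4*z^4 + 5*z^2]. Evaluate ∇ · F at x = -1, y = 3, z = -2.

∂F₁/∂x = z
∂F₂/∂y = 1
∂F₃/∂z = 60*y*z + 16*z^3 + 10*z
∇·F = 60*y*z + 16*z^3 + 11*z + 1
At (-1, 3, -2): -509.

-509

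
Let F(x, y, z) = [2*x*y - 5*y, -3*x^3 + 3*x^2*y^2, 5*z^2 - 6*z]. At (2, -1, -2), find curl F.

(0, 0, -23)

(∇×F)₁ = ∂F₃/∂y − ∂F₂/∂z = 0
(∇×F)₂ = ∂F₁/∂z − ∂F₃/∂x = 0
(∇×F)₃ = ∂F₂/∂x − ∂F₁/∂y = -9*x^2 + 6*x*y^2 - 2*x + 5
∇×F = (0, 0, -9*x^2 + 6*x*y^2 - 2*x + 5)
At (2, -1, -2): (0, 0, -23).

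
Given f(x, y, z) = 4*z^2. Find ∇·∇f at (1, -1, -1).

∂²f/∂x² = 0
∂²f/∂y² = 0
∂²f/∂z² = 8
∇²f = 8
At (1, -1, -1): 8.

8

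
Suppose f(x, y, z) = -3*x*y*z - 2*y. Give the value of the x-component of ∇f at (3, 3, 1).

-9

(∇f)_1 = ∂f/∂x = -3*y*z
At (3, 3, 1): -9.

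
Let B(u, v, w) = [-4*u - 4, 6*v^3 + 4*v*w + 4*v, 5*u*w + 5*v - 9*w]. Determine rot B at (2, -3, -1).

(∇×B)₁ = ∂B₃/∂v − ∂B₂/∂w = -4*v + 5
(∇×B)₂ = ∂B₁/∂w − ∂B₃/∂u = -5*w
(∇×B)₃ = ∂B₂/∂u − ∂B₁/∂v = 0
∇×B = (-4*v + 5, -5*w, 0)
At (2, -3, -1): (17, 5, 0).

(17, 5, 0)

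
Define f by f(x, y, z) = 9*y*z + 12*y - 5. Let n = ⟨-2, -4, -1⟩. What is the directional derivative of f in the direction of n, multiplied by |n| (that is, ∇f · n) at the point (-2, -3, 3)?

-129

∂f/∂x = 0
∂f/∂y = 9*z + 12
∂f/∂z = 9*y
∇f at (-2, -3, 3) = (0, 39, -27)
∇f · n = (0)(-2) + (39)(-4) + (-27)(-1) = -129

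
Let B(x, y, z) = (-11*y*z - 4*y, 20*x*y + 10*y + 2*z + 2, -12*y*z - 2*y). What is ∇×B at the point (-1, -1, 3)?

(∇×B)₁ = ∂B₃/∂y − ∂B₂/∂z = -12*z - 4
(∇×B)₂ = ∂B₁/∂z − ∂B₃/∂x = -11*y
(∇×B)₃ = ∂B₂/∂x − ∂B₁/∂y = 20*y + 11*z + 4
∇×B = (-12*z - 4, -11*y, 20*y + 11*z + 4)
At (-1, -1, 3): (-40, 11, 17).

(-40, 11, 17)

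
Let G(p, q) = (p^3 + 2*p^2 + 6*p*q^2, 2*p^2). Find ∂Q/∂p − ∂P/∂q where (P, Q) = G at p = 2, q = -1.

∂G₂/∂p = 4*p
∂G₁/∂q = 12*p*q
Scalar curl = -12*p*q + 4*p
At (2, -1): 32.

32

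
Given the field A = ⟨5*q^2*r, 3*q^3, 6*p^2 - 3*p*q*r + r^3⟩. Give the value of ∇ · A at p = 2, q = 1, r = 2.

∂A₁/∂p = 0
∂A₂/∂q = 9*q^2
∂A₃/∂r = -3*p*q + 3*r^2
∇·A = -3*p*q + 9*q^2 + 3*r^2
At (2, 1, 2): 15.

15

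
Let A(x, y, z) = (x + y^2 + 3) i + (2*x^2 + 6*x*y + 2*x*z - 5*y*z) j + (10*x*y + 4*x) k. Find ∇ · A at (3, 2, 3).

4

∂A₁/∂x = 1
∂A₂/∂y = 6*x - 5*z
∂A₃/∂z = 0
∇·A = 6*x - 5*z + 1
At (3, 2, 3): 4.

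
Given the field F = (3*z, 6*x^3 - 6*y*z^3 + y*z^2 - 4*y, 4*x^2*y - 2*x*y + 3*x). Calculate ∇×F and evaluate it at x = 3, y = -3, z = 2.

(∇×F)₁ = ∂F₃/∂y − ∂F₂/∂z = 4*x^2 - 2*x + 18*y*z^2 - 2*y*z
(∇×F)₂ = ∂F₁/∂z − ∂F₃/∂x = -8*x*y + 2*y
(∇×F)₃ = ∂F₂/∂x − ∂F₁/∂y = 18*x^2
∇×F = (4*x^2 - 2*x + 18*y*z^2 - 2*y*z, -8*x*y + 2*y, 18*x^2)
At (3, -3, 2): (-174, 66, 162).

(-174, 66, 162)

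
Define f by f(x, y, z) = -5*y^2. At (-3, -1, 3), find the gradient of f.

(0, 10, 0)

∂f/∂x = 0
∂f/∂y = -10*y
∂f/∂z = 0
∇f = (0, -10*y, 0)
At (-3, -1, 3): (0, 10, 0).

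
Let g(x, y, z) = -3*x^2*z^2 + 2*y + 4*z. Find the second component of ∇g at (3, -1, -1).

2

(∇g)_2 = ∂g/∂y = 2
At (3, -1, -1): 2.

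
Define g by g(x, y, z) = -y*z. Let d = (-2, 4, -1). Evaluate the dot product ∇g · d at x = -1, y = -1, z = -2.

7

∂g/∂x = 0
∂g/∂y = -z
∂g/∂z = -y
∇g at (-1, -1, -2) = (0, 2, 1)
∇g · d = (0)(-2) + (2)(4) + (1)(-1) = 7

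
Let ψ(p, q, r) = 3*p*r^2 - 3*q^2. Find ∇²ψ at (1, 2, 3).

∂²ψ/∂p² = 0
∂²ψ/∂q² = -6
∂²ψ/∂r² = 6*p
∇²ψ = 6*p - 6
At (1, 2, 3): 0.

0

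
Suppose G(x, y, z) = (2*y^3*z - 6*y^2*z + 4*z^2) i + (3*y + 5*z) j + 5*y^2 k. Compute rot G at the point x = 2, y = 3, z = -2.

(25, -16, 36)

(∇×G)₁ = ∂G₃/∂y − ∂G₂/∂z = 10*y - 5
(∇×G)₂ = ∂G₁/∂z − ∂G₃/∂x = 2*y^3 - 6*y^2 + 8*z
(∇×G)₃ = ∂G₂/∂x − ∂G₁/∂y = -6*y^2*z + 12*y*z
∇×G = (10*y - 5, 2*y^3 - 6*y^2 + 8*z, -6*y^2*z + 12*y*z)
At (2, 3, -2): (25, -16, 36).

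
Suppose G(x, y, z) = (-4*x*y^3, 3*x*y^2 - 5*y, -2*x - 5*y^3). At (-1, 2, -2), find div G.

∂G₁/∂x = -4*y^3
∂G₂/∂y = 6*x*y - 5
∂G₃/∂z = 0
∇·G = 6*x*y - 4*y^3 - 5
At (-1, 2, -2): -49.

-49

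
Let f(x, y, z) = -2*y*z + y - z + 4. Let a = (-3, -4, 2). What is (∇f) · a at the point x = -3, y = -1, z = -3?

∂f/∂x = 0
∂f/∂y = -2*z + 1
∂f/∂z = -2*y - 1
∇f at (-3, -1, -3) = (0, 7, 1)
∇f · a = (0)(-3) + (7)(-4) + (1)(2) = -26

-26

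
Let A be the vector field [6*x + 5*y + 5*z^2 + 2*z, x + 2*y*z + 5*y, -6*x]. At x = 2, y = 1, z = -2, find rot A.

(-2, -12, -4)

(∇×A)₁ = ∂A₃/∂y − ∂A₂/∂z = -2*y
(∇×A)₂ = ∂A₁/∂z − ∂A₃/∂x = 10*z + 8
(∇×A)₃ = ∂A₂/∂x − ∂A₁/∂y = -4
∇×A = (-2*y, 10*z + 8, -4)
At (2, 1, -2): (-2, -12, -4).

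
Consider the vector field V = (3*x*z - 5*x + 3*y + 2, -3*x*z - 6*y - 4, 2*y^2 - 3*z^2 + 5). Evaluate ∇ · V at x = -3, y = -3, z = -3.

∂V₁/∂x = 3*z - 5
∂V₂/∂y = -6
∂V₃/∂z = -6*z
∇·V = -3*z - 11
At (-3, -3, -3): -2.

-2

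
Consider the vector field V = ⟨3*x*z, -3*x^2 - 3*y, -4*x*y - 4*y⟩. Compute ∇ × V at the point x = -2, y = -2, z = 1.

(∇×V)₁ = ∂V₃/∂y − ∂V₂/∂z = -4*x - 4
(∇×V)₂ = ∂V₁/∂z − ∂V₃/∂x = 3*x + 4*y
(∇×V)₃ = ∂V₂/∂x − ∂V₁/∂y = -6*x
∇×V = (-4*x - 4, 3*x + 4*y, -6*x)
At (-2, -2, 1): (4, -14, 12).

(4, -14, 12)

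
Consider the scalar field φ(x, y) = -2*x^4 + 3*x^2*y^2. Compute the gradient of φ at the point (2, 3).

(44, 72)

∂φ/∂x = -8*x^3 + 6*x*y^2
∂φ/∂y = 6*x^2*y
∇φ = (-8*x^3 + 6*x*y^2, 6*x^2*y)
At (2, 3): (44, 72).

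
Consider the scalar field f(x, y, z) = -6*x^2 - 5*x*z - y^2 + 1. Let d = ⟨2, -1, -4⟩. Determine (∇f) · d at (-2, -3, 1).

∂f/∂x = -12*x - 5*z
∂f/∂y = -2*y
∂f/∂z = -5*x
∇f at (-2, -3, 1) = (19, 6, 10)
∇f · d = (19)(2) + (6)(-1) + (10)(-4) = -8

-8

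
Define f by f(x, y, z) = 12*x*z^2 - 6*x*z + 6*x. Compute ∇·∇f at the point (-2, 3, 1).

∂²f/∂x² = 0
∂²f/∂y² = 0
∂²f/∂z² = 24*x
∇²f = 24*x
At (-2, 3, 1): -48.

-48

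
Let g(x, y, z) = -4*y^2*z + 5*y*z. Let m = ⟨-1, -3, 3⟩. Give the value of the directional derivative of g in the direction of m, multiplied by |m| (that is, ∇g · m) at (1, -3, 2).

∂g/∂x = 0
∂g/∂y = -8*y*z + 5*z
∂g/∂z = -4*y^2 + 5*y
∇g at (1, -3, 2) = (0, 58, -51)
∇g · m = (0)(-1) + (58)(-3) + (-51)(3) = -327

-327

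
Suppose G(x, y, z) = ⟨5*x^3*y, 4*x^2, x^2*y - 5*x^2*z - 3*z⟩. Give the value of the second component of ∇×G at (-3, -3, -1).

(∇×G)_2 = ∂G₁/∂z − ∂G₃/∂x
= 0 − (2*x*y - 10*x*z)
= -2*x*y + 10*x*z
At (-3, -3, -1): 12.

12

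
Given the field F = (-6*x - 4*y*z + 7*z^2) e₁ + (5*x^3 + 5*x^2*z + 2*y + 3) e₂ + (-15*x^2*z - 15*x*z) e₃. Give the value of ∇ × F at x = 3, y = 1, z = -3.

(-45, -361, 33)

(∇×F)₁ = ∂F₃/∂y − ∂F₂/∂z = -5*x^2
(∇×F)₂ = ∂F₁/∂z − ∂F₃/∂x = 30*x*z - 4*y + 29*z
(∇×F)₃ = ∂F₂/∂x − ∂F₁/∂y = 15*x^2 + 10*x*z + 4*z
∇×F = (-5*x^2, 30*x*z - 4*y + 29*z, 15*x^2 + 10*x*z + 4*z)
At (3, 1, -3): (-45, -361, 33).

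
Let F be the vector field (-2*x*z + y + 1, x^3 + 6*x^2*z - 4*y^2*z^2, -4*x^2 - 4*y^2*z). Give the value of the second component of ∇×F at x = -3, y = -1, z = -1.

(∇×F)_2 = ∂F₁/∂z − ∂F₃/∂x
= -2*x − (-8*x)
= 6*x
At (-3, -1, -1): -18.

-18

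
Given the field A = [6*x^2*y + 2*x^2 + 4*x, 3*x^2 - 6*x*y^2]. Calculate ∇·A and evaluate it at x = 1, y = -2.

8

∂A₁/∂x = 12*x*y + 4*x + 4
∂A₂/∂y = -12*x*y
∇·A = 4*x + 4
At (1, -2): 8.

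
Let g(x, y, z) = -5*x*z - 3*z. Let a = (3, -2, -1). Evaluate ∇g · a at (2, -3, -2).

∂g/∂x = -5*z
∂g/∂y = 0
∂g/∂z = -5*x - 3
∇g at (2, -3, -2) = (10, 0, -13)
∇g · a = (10)(3) + (0)(-2) + (-13)(-1) = 43

43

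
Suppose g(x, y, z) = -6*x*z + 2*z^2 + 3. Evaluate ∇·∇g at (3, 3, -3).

4

∂²g/∂x² = 0
∂²g/∂y² = 0
∂²g/∂z² = 4
∇²g = 4
At (3, 3, -3): 4.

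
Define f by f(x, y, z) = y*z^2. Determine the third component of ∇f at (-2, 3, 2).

(∇f)_3 = ∂f/∂z = 2*y*z
At (-2, 3, 2): 12.

12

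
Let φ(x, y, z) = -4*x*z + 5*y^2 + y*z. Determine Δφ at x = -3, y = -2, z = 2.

∂²φ/∂x² = 0
∂²φ/∂y² = 10
∂²φ/∂z² = 0
∇²φ = 10
At (-3, -2, 2): 10.

10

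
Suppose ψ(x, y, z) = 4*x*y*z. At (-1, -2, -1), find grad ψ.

∂ψ/∂x = 4*y*z
∂ψ/∂y = 4*x*z
∂ψ/∂z = 4*x*y
∇ψ = (4*y*z, 4*x*z, 4*x*y)
At (-1, -2, -1): (8, 4, 8).

(8, 4, 8)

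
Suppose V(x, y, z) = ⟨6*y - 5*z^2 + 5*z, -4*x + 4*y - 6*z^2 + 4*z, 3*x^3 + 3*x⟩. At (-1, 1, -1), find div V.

∂V₁/∂x = 0
∂V₂/∂y = 4
∂V₃/∂z = 0
∇·V = 4
At (-1, 1, -1): 4.

4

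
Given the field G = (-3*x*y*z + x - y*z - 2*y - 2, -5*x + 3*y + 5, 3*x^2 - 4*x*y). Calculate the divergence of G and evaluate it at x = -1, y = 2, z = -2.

16

∂G₁/∂x = -3*y*z + 1
∂G₂/∂y = 3
∂G₃/∂z = 0
∇·G = -3*y*z + 4
At (-1, 2, -2): 16.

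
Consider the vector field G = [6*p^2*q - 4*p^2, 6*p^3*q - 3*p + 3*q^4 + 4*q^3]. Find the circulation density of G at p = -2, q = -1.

∂G₂/∂p = 18*p^2*q - 3
∂G₁/∂q = 6*p^2
Scalar curl = 18*p^2*q - 6*p^2 - 3
At (-2, -1): -99.

-99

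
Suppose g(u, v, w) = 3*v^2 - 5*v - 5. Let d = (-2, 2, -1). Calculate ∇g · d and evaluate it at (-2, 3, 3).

26

∂g/∂u = 0
∂g/∂v = 6*v - 5
∂g/∂w = 0
∇g at (-2, 3, 3) = (0, 13, 0)
∇g · d = (0)(-2) + (13)(2) + (0)(-1) = 26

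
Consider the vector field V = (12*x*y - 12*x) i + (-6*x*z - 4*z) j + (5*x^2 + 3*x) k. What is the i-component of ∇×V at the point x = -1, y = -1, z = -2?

-2

(∇×V)_1 = ∂V₃/∂y − ∂V₂/∂z
= 0 − (-6*x - 4)
= 6*x + 4
At (-1, -1, -2): -2.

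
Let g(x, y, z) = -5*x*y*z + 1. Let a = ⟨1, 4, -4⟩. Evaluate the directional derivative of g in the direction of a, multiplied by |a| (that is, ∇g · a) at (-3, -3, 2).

330

∂g/∂x = -5*y*z
∂g/∂y = -5*x*z
∂g/∂z = -5*x*y
∇g at (-3, -3, 2) = (30, 30, -45)
∇g · a = (30)(1) + (30)(4) + (-45)(-4) = 330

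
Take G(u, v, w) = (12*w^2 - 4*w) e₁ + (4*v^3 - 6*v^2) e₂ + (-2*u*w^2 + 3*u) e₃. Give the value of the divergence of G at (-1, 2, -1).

20

∂G₁/∂u = 0
∂G₂/∂v = 12*v^2 - 12*v
∂G₃/∂w = -4*u*w
∇·G = -4*u*w + 12*v^2 - 12*v
At (-1, 2, -1): 20.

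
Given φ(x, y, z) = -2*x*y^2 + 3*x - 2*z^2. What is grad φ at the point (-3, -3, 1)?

(-15, -36, -4)

∂φ/∂x = -2*y^2 + 3
∂φ/∂y = -4*x*y
∂φ/∂z = -4*z
∇φ = (-2*y^2 + 3, -4*x*y, -4*z)
At (-3, -3, 1): (-15, -36, -4).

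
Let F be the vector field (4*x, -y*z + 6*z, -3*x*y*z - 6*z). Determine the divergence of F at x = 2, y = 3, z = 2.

∂F₁/∂x = 4
∂F₂/∂y = -z
∂F₃/∂z = -3*x*y - 6
∇·F = -3*x*y - z - 2
At (2, 3, 2): -22.

-22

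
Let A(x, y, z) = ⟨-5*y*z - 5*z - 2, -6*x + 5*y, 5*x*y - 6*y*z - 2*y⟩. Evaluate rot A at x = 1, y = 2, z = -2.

(∇×A)₁ = ∂A₃/∂y − ∂A₂/∂z = 5*x - 6*z - 2
(∇×A)₂ = ∂A₁/∂z − ∂A₃/∂x = -10*y - 5
(∇×A)₃ = ∂A₂/∂x − ∂A₁/∂y = 5*z - 6
∇×A = (5*x - 6*z - 2, -10*y - 5, 5*z - 6)
At (1, 2, -2): (15, -25, -16).

(15, -25, -16)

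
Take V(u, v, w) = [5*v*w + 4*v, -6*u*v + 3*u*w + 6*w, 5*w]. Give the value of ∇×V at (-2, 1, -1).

(0, 5, -8)

(∇×V)₁ = ∂V₃/∂v − ∂V₂/∂w = -3*u - 6
(∇×V)₂ = ∂V₁/∂w − ∂V₃/∂u = 5*v
(∇×V)₃ = ∂V₂/∂u − ∂V₁/∂v = -6*v - 2*w - 4
∇×V = (-3*u - 6, 5*v, -6*v - 2*w - 4)
At (-2, 1, -1): (0, 5, -8).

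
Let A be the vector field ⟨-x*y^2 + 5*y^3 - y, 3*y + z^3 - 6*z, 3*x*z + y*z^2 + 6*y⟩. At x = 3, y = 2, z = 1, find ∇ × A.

(∇×A)₁ = ∂A₃/∂y − ∂A₂/∂z = -2*z^2 + 12
(∇×A)₂ = ∂A₁/∂z − ∂A₃/∂x = -3*z
(∇×A)₃ = ∂A₂/∂x − ∂A₁/∂y = 2*x*y - 15*y^2 + 1
∇×A = (-2*z^2 + 12, -3*z, 2*x*y - 15*y^2 + 1)
At (3, 2, 1): (10, -3, -47).

(10, -3, -47)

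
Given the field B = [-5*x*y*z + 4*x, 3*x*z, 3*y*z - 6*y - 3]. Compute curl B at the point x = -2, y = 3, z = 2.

(∇×B)₁ = ∂B₃/∂y − ∂B₂/∂z = -3*x + 3*z - 6
(∇×B)₂ = ∂B₁/∂z − ∂B₃/∂x = -5*x*y
(∇×B)₃ = ∂B₂/∂x − ∂B₁/∂y = 5*x*z + 3*z
∇×B = (-3*x + 3*z - 6, -5*x*y, 5*x*z + 3*z)
At (-2, 3, 2): (6, 30, -14).

(6, 30, -14)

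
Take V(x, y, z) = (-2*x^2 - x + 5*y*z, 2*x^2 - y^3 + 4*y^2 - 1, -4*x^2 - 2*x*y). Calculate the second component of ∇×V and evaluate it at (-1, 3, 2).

(∇×V)_2 = ∂V₁/∂z − ∂V₃/∂x
= 5*y − (-8*x - 2*y)
= 8*x + 7*y
At (-1, 3, 2): 13.

13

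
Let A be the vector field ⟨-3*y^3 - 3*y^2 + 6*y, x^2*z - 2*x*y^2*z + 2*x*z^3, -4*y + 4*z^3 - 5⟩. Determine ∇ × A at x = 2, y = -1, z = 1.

(∇×A)₁ = ∂A₃/∂y − ∂A₂/∂z = -x^2 + 2*x*y^2 - 6*x*z^2 - 4
(∇×A)₂ = ∂A₁/∂z − ∂A₃/∂x = 0
(∇×A)₃ = ∂A₂/∂x − ∂A₁/∂y = 2*x*z - 2*y^2*z + 9*y^2 + 6*y + 2*z^3 - 6
∇×A = (-x^2 + 2*x*y^2 - 6*x*z^2 - 4, 0, 2*x*z - 2*y^2*z + 9*y^2 + 6*y + 2*z^3 - 6)
At (2, -1, 1): (-16, 0, 1).

(-16, 0, 1)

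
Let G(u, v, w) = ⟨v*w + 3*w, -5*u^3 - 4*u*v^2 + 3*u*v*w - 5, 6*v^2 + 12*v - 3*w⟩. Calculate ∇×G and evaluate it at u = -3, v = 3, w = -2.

(∇×G)₁ = ∂G₃/∂v − ∂G₂/∂w = -3*u*v + 12*v + 12
(∇×G)₂ = ∂G₁/∂w − ∂G₃/∂u = v + 3
(∇×G)₃ = ∂G₂/∂u − ∂G₁/∂v = -15*u^2 - 4*v^2 + 3*v*w - w
∇×G = (-3*u*v + 12*v + 12, v + 3, -15*u^2 - 4*v^2 + 3*v*w - w)
At (-3, 3, -2): (75, 6, -187).

(75, 6, -187)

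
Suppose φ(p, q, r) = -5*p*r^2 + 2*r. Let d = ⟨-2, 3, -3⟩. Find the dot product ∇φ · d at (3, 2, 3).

∂φ/∂p = -5*r^2
∂φ/∂q = 0
∂φ/∂r = -10*p*r + 2
∇φ at (3, 2, 3) = (-45, 0, -88)
∇φ · d = (-45)(-2) + (0)(3) + (-88)(-3) = 354

354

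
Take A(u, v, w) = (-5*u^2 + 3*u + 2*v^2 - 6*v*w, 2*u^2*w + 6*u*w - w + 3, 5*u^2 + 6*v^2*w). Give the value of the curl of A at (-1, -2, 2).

(-43, 22, 24)

(∇×A)₁ = ∂A₃/∂v − ∂A₂/∂w = -2*u^2 - 6*u + 12*v*w + 1
(∇×A)₂ = ∂A₁/∂w − ∂A₃/∂u = -10*u - 6*v
(∇×A)₃ = ∂A₂/∂u − ∂A₁/∂v = 4*u*w - 4*v + 12*w
∇×A = (-2*u^2 - 6*u + 12*v*w + 1, -10*u - 6*v, 4*u*w - 4*v + 12*w)
At (-1, -2, 2): (-43, 22, 24).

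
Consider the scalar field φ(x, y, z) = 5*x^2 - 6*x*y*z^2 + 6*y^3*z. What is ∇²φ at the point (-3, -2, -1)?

10

∂²φ/∂x² = 10
∂²φ/∂y² = 36*y*z
∂²φ/∂z² = -12*x*y
∇²φ = -12*x*y + 36*y*z + 10
At (-3, -2, -1): 10.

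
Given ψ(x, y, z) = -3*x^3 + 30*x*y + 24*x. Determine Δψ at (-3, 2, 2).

54

∂²ψ/∂x² = -18*x
∂²ψ/∂y² = 0
∂²ψ/∂z² = 0
∇²ψ = -18*x
At (-3, 2, 2): 54.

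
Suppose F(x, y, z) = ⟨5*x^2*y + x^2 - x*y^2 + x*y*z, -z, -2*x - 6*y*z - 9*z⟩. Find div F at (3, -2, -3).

-49

∂F₁/∂x = 10*x*y + 2*x - y^2 + y*z
∂F₂/∂y = 0
∂F₃/∂z = -6*y - 9
∇·F = 10*x*y + 2*x - y^2 + y*z - 6*y - 9
At (3, -2, -3): -49.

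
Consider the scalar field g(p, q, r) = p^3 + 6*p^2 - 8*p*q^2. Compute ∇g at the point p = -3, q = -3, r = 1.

(-81, -144, 0)

∂g/∂p = 3*p^2 + 12*p - 8*q^2
∂g/∂q = -16*p*q
∂g/∂r = 0
∇g = (3*p^2 + 12*p - 8*q^2, -16*p*q, 0)
At (-3, -3, 1): (-81, -144, 0).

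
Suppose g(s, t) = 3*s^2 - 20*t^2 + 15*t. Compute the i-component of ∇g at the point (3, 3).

18

(∇g)_1 = ∂g/∂s = 6*s
At (3, 3): 18.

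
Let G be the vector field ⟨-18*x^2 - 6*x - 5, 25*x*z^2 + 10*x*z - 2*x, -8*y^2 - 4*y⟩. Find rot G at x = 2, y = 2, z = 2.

(∇×G)₁ = ∂G₃/∂y − ∂G₂/∂z = -50*x*z - 10*x - 16*y - 4
(∇×G)₂ = ∂G₁/∂z − ∂G₃/∂x = 0
(∇×G)₃ = ∂G₂/∂x − ∂G₁/∂y = 25*z^2 + 10*z - 2
∇×G = (-50*x*z - 10*x - 16*y - 4, 0, 25*z^2 + 10*z - 2)
At (2, 2, 2): (-256, 0, 118).

(-256, 0, 118)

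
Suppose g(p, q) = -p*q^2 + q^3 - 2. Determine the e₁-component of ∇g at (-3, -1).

(∇g)_1 = ∂g/∂p = -q^2
At (-3, -1): -1.

-1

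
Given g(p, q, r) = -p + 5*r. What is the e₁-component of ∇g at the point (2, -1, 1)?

(∇g)_1 = ∂g/∂p = -1
At (2, -1, 1): -1.

-1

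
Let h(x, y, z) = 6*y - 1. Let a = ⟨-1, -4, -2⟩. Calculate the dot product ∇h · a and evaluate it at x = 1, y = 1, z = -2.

-24

∂h/∂x = 0
∂h/∂y = 6
∂h/∂z = 0
∇h at (1, 1, -2) = (0, 6, 0)
∇h · a = (0)(-1) + (6)(-4) + (0)(-2) = -24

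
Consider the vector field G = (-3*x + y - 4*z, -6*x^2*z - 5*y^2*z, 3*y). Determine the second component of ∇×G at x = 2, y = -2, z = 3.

(∇×G)_2 = ∂G₁/∂z − ∂G₃/∂x
= -4 − (0)
= -4
At (2, -2, 3): -4.

-4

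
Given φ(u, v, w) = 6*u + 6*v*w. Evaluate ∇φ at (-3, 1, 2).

∂φ/∂u = 6
∂φ/∂v = 6*w
∂φ/∂w = 6*v
∇φ = (6, 6*w, 6*v)
At (-3, 1, 2): (6, 12, 6).

(6, 12, 6)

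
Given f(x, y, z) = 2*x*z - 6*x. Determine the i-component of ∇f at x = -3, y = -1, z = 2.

-2

(∇f)_1 = ∂f/∂x = 2*z - 6
At (-3, -1, 2): -2.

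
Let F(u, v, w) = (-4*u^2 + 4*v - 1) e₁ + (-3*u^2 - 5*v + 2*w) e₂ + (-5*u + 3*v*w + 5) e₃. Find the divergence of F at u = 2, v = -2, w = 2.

∂F₁/∂u = -8*u
∂F₂/∂v = -5
∂F₃/∂w = 3*v
∇·F = -8*u + 3*v - 5
At (2, -2, 2): -27.

-27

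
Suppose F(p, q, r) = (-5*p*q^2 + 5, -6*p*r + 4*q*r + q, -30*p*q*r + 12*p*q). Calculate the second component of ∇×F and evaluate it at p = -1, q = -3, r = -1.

(∇×F)_2 = ∂F₁/∂r − ∂F₃/∂p
= 0 − (-30*q*r + 12*q)
= 30*q*r - 12*q
At (-1, -3, -1): 126.

126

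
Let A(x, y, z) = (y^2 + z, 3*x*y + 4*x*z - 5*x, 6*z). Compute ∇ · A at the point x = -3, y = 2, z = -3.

-3

∂A₁/∂x = 0
∂A₂/∂y = 3*x
∂A₃/∂z = 6
∇·A = 3*x + 6
At (-3, 2, -3): -3.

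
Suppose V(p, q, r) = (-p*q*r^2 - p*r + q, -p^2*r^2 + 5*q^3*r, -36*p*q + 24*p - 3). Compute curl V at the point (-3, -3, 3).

(∇×V)₁ = ∂V₃/∂q − ∂V₂/∂r = 2*p^2*r - 36*p - 5*q^3
(∇×V)₂ = ∂V₁/∂r − ∂V₃/∂p = -2*p*q*r - p + 36*q - 24
(∇×V)₃ = ∂V₂/∂p − ∂V₁/∂q = -p*r^2 - 1
∇×V = (2*p^2*r - 36*p - 5*q^3, -2*p*q*r - p + 36*q - 24, -p*r^2 - 1)
At (-3, -3, 3): (297, -183, 26).

(297, -183, 26)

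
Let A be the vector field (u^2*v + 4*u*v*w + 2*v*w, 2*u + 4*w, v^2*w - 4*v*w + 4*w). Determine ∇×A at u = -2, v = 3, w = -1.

(∇×A)₁ = ∂A₃/∂v − ∂A₂/∂w = 2*v*w - 4*w - 4
(∇×A)₂ = ∂A₁/∂w − ∂A₃/∂u = 4*u*v + 2*v
(∇×A)₃ = ∂A₂/∂u − ∂A₁/∂v = -u^2 - 4*u*w - 2*w + 2
∇×A = (2*v*w - 4*w - 4, 4*u*v + 2*v, -u^2 - 4*u*w - 2*w + 2)
At (-2, 3, -1): (-6, -18, -8).

(-6, -18, -8)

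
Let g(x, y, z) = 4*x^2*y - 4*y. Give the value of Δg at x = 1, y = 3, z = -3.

24

∂²g/∂x² = 8*y
∂²g/∂y² = 0
∂²g/∂z² = 0
∇²g = 8*y
At (1, 3, -3): 24.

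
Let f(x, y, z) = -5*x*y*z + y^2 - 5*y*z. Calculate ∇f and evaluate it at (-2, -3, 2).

(30, 4, -15)

∂f/∂x = -5*y*z
∂f/∂y = -5*x*z + 2*y - 5*z
∂f/∂z = -5*x*y - 5*y
∇f = (-5*y*z, -5*x*z + 2*y - 5*z, -5*x*y - 5*y)
At (-2, -3, 2): (30, 4, -15).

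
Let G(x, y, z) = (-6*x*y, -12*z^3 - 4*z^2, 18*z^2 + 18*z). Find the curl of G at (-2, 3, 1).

(∇×G)₁ = ∂G₃/∂y − ∂G₂/∂z = 36*z^2 + 8*z
(∇×G)₂ = ∂G₁/∂z − ∂G₃/∂x = 0
(∇×G)₃ = ∂G₂/∂x − ∂G₁/∂y = 6*x
∇×G = (36*z^2 + 8*z, 0, 6*x)
At (-2, 3, 1): (44, 0, -12).

(44, 0, -12)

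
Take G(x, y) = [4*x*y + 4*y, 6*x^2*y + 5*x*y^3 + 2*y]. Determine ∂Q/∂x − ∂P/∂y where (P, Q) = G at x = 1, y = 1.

∂G₂/∂x = 12*x*y + 5*y^3
∂G₁/∂y = 4*x + 4
Scalar curl = 12*x*y - 4*x + 5*y^3 - 4
At (1, 1): 9.

9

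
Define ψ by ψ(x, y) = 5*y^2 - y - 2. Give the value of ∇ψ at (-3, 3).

(0, 29)

∂ψ/∂x = 0
∂ψ/∂y = 10*y - 1
∇ψ = (0, 10*y - 1)
At (-3, 3): (0, 29).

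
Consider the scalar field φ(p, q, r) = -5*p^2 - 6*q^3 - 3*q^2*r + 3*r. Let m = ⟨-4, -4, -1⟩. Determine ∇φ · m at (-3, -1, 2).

∂φ/∂p = -10*p
∂φ/∂q = -18*q^2 - 6*q*r
∂φ/∂r = -3*q^2 + 3
∇φ at (-3, -1, 2) = (30, -6, 0)
∇φ · m = (30)(-4) + (-6)(-4) + (0)(-1) = -96

-96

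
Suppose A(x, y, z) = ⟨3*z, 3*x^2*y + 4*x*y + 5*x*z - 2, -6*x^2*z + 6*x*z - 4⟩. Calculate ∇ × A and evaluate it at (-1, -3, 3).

(5, -51, 21)

(∇×A)₁ = ∂A₃/∂y − ∂A₂/∂z = -5*x
(∇×A)₂ = ∂A₁/∂z − ∂A₃/∂x = 12*x*z - 6*z + 3
(∇×A)₃ = ∂A₂/∂x − ∂A₁/∂y = 6*x*y + 4*y + 5*z
∇×A = (-5*x, 12*x*z - 6*z + 3, 6*x*y + 4*y + 5*z)
At (-1, -3, 3): (5, -51, 21).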